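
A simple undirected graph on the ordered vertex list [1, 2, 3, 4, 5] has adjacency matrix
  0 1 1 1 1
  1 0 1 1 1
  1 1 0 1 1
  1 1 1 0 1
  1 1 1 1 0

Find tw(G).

4

A width-4 tree decomposition is:
Bags: B1 = {1, 2, 3, 4, 5}
Tree: (single bag)
A single bag containing all 5 vertices is trivially a valid decomposition of width 4. For the lower bound, the 5 vertices {1, 2, 3, 4, 5} are pairwise adjacent, and any tree decomposition puts a clique entirely inside one bag — forcing width ≥ 4. Combining the bounds, tw(G) = 4.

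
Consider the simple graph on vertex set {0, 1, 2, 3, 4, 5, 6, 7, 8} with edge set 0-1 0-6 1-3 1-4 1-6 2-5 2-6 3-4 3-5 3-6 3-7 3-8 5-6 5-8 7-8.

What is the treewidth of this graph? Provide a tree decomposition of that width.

Every bag has size at most 3, so the width is 3 − 1 = 2 and tw(G) ≤ 2. For the lower bound, the 3 vertices {0, 1, 6} are pairwise adjacent, and any tree decomposition puts a clique entirely inside one bag — forcing width ≥ 2. Hence tw(G) = 2 exactly.

Treewidth 2.
One such decomposition:
Bags: B1 = {1, 3, 6}  B2 = {3, 5, 6}  B3 = {2, 5, 6}  B4 = {3, 5, 8}  B5 = {3, 7, 8}  B6 = {0, 1, 6}  B7 = {1, 3, 4}
Tree: B1–B2, B2–B3, B2–B4, B4–B5, B1–B6, B1–B7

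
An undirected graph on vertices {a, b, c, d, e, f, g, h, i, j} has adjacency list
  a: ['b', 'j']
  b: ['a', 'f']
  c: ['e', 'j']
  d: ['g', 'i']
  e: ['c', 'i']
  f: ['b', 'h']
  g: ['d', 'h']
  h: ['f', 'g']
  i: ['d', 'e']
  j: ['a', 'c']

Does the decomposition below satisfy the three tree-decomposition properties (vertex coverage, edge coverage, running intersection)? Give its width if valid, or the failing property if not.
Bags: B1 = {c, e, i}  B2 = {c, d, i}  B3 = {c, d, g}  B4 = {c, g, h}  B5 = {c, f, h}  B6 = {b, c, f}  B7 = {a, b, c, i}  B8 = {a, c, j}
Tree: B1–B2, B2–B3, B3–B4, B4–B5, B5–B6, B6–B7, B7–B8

No — bags containing vertex i are not connected in the tree.

A tree decomposition must satisfy three properties: every vertex lies in some bag; for every edge, both endpoints lie together in some bag; and for every vertex, the bags containing it form a connected subtree. Here bags containing vertex i are not connected in the tree, so the decomposition is invalid.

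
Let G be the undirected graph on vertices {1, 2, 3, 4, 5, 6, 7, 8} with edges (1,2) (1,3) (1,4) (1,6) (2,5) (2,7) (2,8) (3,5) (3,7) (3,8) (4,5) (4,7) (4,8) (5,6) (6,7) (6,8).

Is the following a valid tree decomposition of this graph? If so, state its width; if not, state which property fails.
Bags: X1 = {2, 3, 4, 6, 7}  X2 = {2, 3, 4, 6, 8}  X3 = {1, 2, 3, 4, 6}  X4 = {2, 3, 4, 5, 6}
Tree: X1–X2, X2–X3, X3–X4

Vertex coverage: the bags together contain {1, 2, 3, 4, 5, 6, 7, 8}, the full vertex set. Edge coverage: each edge of G has both endpoints in at least one bag. Running intersection: for every vertex, the bags containing it form a connected subtree. All three properties hold, so this is a valid tree decomposition of width max|bag| − 1 = 4, and hence tw(G) ≤ 4.

Yes; width 4.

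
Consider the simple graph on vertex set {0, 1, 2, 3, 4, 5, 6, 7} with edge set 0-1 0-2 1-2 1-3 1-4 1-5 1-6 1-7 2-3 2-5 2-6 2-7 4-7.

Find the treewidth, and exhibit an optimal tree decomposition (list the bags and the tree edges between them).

Each bag holds 3 vertices, so the decomposition has width 2, which upper-bounds the treewidth. On the other hand G contains the 3-clique {0, 1, 2}. A clique must lie in a single bag of any decomposition, so no decomposition can have width below 2. Combining the bounds, tw(G) = 2.

Treewidth 2.
One optimal decomposition is:
Bags: B1 = {1, 2, 7}  B2 = {1, 2, 5}  B3 = {1, 2, 3}  B4 = {1, 4, 7}  B5 = {1, 2, 6}  B6 = {0, 1, 2}
Tree: B1–B2, B2–B3, B1–B4, B1–B5, B3–B6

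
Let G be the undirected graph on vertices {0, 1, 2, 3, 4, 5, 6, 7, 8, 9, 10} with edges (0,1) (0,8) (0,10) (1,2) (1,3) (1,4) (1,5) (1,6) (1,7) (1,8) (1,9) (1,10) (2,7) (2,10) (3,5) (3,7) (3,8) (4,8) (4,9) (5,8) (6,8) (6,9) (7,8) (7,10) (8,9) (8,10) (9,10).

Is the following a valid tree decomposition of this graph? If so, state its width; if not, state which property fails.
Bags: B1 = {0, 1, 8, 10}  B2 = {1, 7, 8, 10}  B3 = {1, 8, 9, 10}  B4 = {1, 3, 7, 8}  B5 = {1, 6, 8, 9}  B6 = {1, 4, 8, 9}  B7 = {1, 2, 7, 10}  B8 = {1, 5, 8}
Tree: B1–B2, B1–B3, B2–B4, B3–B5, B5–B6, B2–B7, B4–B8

A tree decomposition must satisfy three properties: every vertex lies in some bag; for every edge, both endpoints lie together in some bag; and for every vertex, the bags containing it form a connected subtree. Here edge (3,5) lies in no bag, so the decomposition is invalid.

No — edge (3,5) lies in no bag.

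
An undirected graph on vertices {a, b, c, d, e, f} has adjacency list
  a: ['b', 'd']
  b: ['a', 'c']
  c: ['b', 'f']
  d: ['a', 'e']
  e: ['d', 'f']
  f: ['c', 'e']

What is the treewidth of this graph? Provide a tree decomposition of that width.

Treewidth 2.
One such decomposition:
Bags: B1 = {c, e, f}  B2 = {c, d, e}  B3 = {a, c, d}  B4 = {a, b, c}
Tree: B1–B2, B2–B3, B3–B4

Each bag holds 3 vertices, so the decomposition has width 2, which upper-bounds the treewidth. The edges c–f–e–d–a–b–c form a cycle, so G is not a tree and its treewidth is at least 2. The upper and lower bounds meet at 2, so that is the treewidth.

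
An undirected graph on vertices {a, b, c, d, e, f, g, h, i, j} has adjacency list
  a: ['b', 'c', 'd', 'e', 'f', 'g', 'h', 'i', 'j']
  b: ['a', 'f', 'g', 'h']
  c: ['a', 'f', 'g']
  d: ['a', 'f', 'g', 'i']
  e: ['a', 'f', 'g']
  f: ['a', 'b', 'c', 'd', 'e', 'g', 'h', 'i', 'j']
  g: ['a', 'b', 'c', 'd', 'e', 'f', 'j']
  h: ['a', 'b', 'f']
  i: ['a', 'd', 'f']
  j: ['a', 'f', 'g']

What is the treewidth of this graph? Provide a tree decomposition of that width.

Treewidth 3.
Bags: B1 = {a, d, f, g}  B2 = {a, b, f, g}  B3 = {a, d, f, i}  B4 = {a, b, f, h}  B5 = {a, c, f, g}  B6 = {a, e, f, g}  B7 = {a, f, g, j}
Tree: B1–B2, B1–B3, B2–B4, B2–B5, B1–B6, B5–B7

Each bag holds 4 vertices, so the decomposition has width 3, which upper-bounds the treewidth. For the lower bound, the 4 vertices {a, d, f, g} are pairwise adjacent, and any tree decomposition puts a clique entirely inside one bag — forcing width ≥ 3. Hence tw(G) = 3 exactly.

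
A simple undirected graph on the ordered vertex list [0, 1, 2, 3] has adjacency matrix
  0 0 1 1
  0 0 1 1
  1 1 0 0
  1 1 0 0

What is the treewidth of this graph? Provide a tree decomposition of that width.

Every bag has size at most 3, so the width is 3 − 1 = 2 and tw(G) ≤ 2. The edges 1–2–0–3–1 form a cycle, so G is not a tree and its treewidth is at least 2. The upper and lower bounds meet at 2, so that is the treewidth.

Treewidth 2.
Bags: B1 = {0, 1, 2}  B2 = {0, 1, 3}
Tree: B1–B2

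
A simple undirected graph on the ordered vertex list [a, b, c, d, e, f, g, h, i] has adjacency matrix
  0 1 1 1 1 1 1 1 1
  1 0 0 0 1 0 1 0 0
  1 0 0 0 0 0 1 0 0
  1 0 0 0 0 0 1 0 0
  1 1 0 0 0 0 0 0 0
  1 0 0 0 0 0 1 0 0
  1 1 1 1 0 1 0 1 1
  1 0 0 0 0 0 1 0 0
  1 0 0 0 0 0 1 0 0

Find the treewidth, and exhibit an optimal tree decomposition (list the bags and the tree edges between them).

Each bag holds 3 vertices, so the decomposition has width 2, which upper-bounds the treewidth. Conversely, {a, d, g} is a clique of size 3, and the vertices of any clique must share a bag in every tree decomposition; so some bag has ≥ 3 vertices and tw(G) ≥ 2. The upper and lower bounds meet at 2, so that is the treewidth.

Treewidth 2.
One optimal decomposition is:
Bags: B1 = {a, b, e}  B2 = {a, b, g}  B3 = {a, g, i}  B4 = {a, g, h}  B5 = {a, f, g}  B6 = {a, d, g}  B7 = {a, c, g}
Tree: B1–B2, B2–B3, B2–B4, B4–B5, B4–B6, B5–B7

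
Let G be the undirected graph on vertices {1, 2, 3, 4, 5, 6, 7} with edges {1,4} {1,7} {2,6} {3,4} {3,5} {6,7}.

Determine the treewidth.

A width-1 tree decomposition is:
Bags: B1 = {3, 5}  B2 = {3, 4}  B3 = {1, 4}  B4 = {1, 7}  B5 = {6, 7}  B6 = {2, 6}
Tree: B1–B2, B2–B3, B3–B4, B4–B5, B5–B6
Every bag has size at most 2, so the width is 2 − 1 = 1 and tw(G) ≤ 1. G has an edge, so its treewidth is at least 1. Therefore the treewidth is 1.

1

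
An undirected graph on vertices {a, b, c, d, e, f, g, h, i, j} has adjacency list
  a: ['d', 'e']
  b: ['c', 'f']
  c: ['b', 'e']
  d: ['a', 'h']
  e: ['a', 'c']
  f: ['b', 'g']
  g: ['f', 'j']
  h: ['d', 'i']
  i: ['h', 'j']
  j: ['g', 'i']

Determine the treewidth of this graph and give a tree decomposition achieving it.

Every bag has size at most 3, so the width is 3 − 1 = 2 and tw(G) ≤ 2. For the lower bound, G contains the cycle b–c–e–a–d–h–i–j–g–f–b, so G is not a forest; only forests have treewidth ≤ 1, hence tw(G) ≥ 2. Therefore the treewidth is 2.

Treewidth 2.
Bags: B1 = {b, c, e}  B2 = {a, b, e}  B3 = {a, b, d}  B4 = {b, d, h}  B5 = {b, h, i}  B6 = {b, i, j}  B7 = {b, g, j}  B8 = {b, f, g}
Tree: B1–B2, B2–B3, B3–B4, B4–B5, B5–B6, B6–B7, B7–B8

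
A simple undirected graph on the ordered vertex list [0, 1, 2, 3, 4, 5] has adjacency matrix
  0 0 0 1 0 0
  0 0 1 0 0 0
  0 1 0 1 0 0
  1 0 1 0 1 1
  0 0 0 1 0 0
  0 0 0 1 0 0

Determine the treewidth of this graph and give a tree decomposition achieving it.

Every bag has size at most 2, so the width is 2 − 1 = 1 and tw(G) ≤ 1. Any graph with an edge has treewidth ≥ 1, and G has the edge 5–3. Hence tw(G) = 1 exactly.

Treewidth 1.
One such decomposition:
Bags: B1 = {3, 5}  B2 = {2, 3}  B3 = {3, 4}  B4 = {1, 2}  B5 = {0, 3}
Tree: B1–B2, B2–B3, B2–B4, B1–B5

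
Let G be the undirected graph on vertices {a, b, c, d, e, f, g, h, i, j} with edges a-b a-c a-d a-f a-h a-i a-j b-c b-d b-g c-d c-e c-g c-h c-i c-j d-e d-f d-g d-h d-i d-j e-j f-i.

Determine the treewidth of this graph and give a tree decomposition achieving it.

The largest bag has 4 vertices, giving width 3; this decomposition certifies tw(G) ≤ 3. On the other hand G contains the 4-clique {b, c, d, g}. A clique must lie in a single bag of any decomposition, so no decomposition can have width below 3. Combining the bounds, tw(G) = 3.

Treewidth 3.
One such decomposition:
Bags: B1 = {a, c, d, h}  B2 = {a, c, d, i}  B3 = {a, c, d, j}  B4 = {a, b, c, d}  B5 = {a, d, f, i}  B6 = {c, d, e, j}  B7 = {b, c, d, g}
Tree: B1–B2, B2–B3, B3–B4, B2–B5, B3–B6, B4–B7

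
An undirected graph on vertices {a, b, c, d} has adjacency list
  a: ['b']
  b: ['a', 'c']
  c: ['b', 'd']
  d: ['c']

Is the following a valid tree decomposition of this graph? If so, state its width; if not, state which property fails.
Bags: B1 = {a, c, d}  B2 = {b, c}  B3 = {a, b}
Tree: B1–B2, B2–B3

A tree decomposition must satisfy three properties: every vertex lies in some bag; for every edge, both endpoints lie together in some bag; and for every vertex, the bags containing it form a connected subtree. Here bags containing vertex a are not connected in the tree, so the decomposition is invalid.

No — bags containing vertex a are not connected in the tree.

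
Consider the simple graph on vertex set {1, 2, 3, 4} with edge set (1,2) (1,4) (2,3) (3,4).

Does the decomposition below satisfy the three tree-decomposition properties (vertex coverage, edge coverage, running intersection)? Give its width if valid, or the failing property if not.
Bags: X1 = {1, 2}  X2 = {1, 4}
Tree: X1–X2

A tree decomposition must satisfy three properties: every vertex lies in some bag; for every edge, both endpoints lie together in some bag; and for every vertex, the bags containing it form a connected subtree. Here vertex 3 appears in no bag, so the decomposition is invalid.

No — vertex 3 appears in no bag.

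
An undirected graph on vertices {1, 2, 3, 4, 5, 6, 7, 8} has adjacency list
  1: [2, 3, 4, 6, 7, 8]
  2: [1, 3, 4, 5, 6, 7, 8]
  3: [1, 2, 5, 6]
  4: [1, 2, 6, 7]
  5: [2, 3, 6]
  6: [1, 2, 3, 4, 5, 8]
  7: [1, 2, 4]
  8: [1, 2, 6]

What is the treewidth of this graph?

A width-3 tree decomposition is:
Bags: B1 = {1, 2, 3, 6}  B2 = {2, 3, 5, 6}  B3 = {1, 2, 4, 6}  B4 = {1, 2, 4, 7}  B5 = {1, 2, 6, 8}
Tree: B1–B2, B1–B3, B3–B4, B1–B5
The largest bag has 4 vertices, giving width 3; this decomposition certifies tw(G) ≤ 3. Conversely, {1, 2, 6, 8} is a clique of size 4, and the vertices of any clique must share a bag in every tree decomposition; so some bag has ≥ 4 vertices and tw(G) ≥ 3. Combining the bounds, tw(G) = 3.

3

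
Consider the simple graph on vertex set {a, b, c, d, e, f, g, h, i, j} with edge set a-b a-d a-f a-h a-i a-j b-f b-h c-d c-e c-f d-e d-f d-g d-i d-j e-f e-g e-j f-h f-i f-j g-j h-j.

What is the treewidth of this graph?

A width-3 tree decomposition is:
Bags: B1 = {a, d, f, i}  B2 = {a, d, f, j}  B3 = {a, f, h, j}  B4 = {d, e, f, j}  B5 = {a, b, f, h}  B6 = {c, d, e, f}  B7 = {d, e, g, j}
Tree: B1–B2, B2–B3, B2–B4, B3–B5, B4–B6, B4–B7
The largest bag has 4 vertices, giving width 3; this decomposition certifies tw(G) ≤ 3. On the other hand G contains the 4-clique {d, e, g, j}. A clique must lie in a single bag of any decomposition, so no decomposition can have width below 3. Combining the bounds, tw(G) = 3.

3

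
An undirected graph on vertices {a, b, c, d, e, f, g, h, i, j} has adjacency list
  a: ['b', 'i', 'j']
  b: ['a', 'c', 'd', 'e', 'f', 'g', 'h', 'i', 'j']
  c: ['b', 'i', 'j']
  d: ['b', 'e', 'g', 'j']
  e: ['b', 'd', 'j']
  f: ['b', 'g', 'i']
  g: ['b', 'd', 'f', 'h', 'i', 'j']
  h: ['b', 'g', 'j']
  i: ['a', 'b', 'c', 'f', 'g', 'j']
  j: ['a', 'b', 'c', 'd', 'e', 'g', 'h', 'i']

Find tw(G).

3

A width-3 tree decomposition is:
Bags: B1 = {b, g, h, j}  B2 = {b, g, i, j}  B3 = {b, d, g, j}  B4 = {b, c, i, j}  B5 = {a, b, i, j}  B6 = {b, d, e, j}  B7 = {b, f, g, i}
Tree: B1–B2, B1–B3, B2–B4, B4–B5, B3–B6, B2–B7
The largest bag has 4 vertices, giving width 3; this decomposition certifies tw(G) ≤ 3. For the lower bound, the 4 vertices {b, d, g, j} are pairwise adjacent, and any tree decomposition puts a clique entirely inside one bag — forcing width ≥ 3. Hence tw(G) = 3 exactly.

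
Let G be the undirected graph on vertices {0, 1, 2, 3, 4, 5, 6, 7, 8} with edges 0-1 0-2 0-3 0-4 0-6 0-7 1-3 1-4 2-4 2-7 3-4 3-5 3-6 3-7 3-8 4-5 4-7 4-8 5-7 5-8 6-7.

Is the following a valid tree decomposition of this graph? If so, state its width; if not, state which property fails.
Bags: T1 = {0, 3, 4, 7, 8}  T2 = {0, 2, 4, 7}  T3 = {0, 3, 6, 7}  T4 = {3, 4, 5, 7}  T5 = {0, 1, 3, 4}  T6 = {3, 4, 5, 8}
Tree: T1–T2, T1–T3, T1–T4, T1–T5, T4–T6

A tree decomposition must satisfy three properties: every vertex lies in some bag; for every edge, both endpoints lie together in some bag; and for every vertex, the bags containing it form a connected subtree. Here bags containing vertex 8 are not connected in the tree, so the decomposition is invalid.

No — bags containing vertex 8 are not connected in the tree.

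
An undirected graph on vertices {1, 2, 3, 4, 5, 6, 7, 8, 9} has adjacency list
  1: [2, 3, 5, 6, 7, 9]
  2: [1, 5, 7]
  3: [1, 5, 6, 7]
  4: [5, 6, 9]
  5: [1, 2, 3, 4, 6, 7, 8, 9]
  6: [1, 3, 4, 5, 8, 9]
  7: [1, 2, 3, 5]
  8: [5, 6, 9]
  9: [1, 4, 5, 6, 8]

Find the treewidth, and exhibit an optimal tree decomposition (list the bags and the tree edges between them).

Every bag has size at most 4, so the width is 4 − 1 = 3 and tw(G) ≤ 3. Conversely, {5, 6, 8, 9} is a clique of size 4, and the vertices of any clique must share a bag in every tree decomposition; so some bag has ≥ 4 vertices and tw(G) ≥ 3. Therefore the treewidth is 3.

Treewidth 3.
One optimal decomposition is:
Bags: B1 = {1, 3, 5, 6}  B2 = {1, 5, 6, 9}  B3 = {1, 3, 5, 7}  B4 = {1, 2, 5, 7}  B5 = {4, 5, 6, 9}  B6 = {5, 6, 8, 9}
Tree: B1–B2, B1–B3, B3–B4, B2–B5, B5–B6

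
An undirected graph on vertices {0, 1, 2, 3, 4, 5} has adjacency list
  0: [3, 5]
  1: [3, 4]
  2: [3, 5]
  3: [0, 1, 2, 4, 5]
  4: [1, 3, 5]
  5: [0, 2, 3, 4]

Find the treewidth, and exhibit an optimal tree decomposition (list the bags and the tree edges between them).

Every bag has size at most 3, so the width is 3 − 1 = 2 and tw(G) ≤ 2. For the lower bound, the 3 vertices {1, 3, 4} are pairwise adjacent, and any tree decomposition puts a clique entirely inside one bag — forcing width ≥ 2. Hence tw(G) = 2 exactly.

Treewidth 2.
One such decomposition:
Bags: B1 = {2, 3, 5}  B2 = {0, 3, 5}  B3 = {3, 4, 5}  B4 = {1, 3, 4}
Tree: B1–B2, B2–B3, B3–B4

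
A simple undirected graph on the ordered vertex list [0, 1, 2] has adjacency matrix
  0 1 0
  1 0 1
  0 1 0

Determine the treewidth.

A width-1 tree decomposition is:
Bags: B1 = {1, 2}  B2 = {0, 1}
Tree: B1–B2
The largest bag has 2 vertices, giving width 1; this decomposition certifies tw(G) ≤ 1. Since G has at least one edge (e.g. 2–1), it is not an edgeless graph, so tw(G) ≥ 1. Therefore the treewidth is 1.

1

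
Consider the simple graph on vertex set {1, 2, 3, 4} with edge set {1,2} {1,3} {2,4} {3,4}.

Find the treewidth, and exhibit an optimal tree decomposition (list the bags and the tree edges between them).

The largest bag has 3 vertices, giving width 2; this decomposition certifies tw(G) ≤ 2. For the lower bound, G contains the cycle 3–4–2–1–3, so G is not a forest; only forests have treewidth ≤ 1, hence tw(G) ≥ 2. Hence tw(G) = 2 exactly.

Treewidth 2.
Bags: B1 = {2, 3, 4}  B2 = {1, 2, 3}
Tree: B1–B2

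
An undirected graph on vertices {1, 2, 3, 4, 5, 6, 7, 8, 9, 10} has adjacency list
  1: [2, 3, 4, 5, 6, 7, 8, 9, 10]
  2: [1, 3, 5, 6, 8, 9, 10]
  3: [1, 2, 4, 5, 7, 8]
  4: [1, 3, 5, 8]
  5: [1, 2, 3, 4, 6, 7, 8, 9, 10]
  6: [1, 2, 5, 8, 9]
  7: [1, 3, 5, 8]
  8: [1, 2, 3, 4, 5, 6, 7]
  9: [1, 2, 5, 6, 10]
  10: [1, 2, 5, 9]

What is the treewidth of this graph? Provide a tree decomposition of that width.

Each bag holds 5 vertices, so the decomposition has width 4, which upper-bounds the treewidth. On the other hand G contains the 5-clique {1, 2, 5, 9, 10}. A clique must lie in a single bag of any decomposition, so no decomposition can have width below 4. The upper and lower bounds meet at 4, so that is the treewidth.

Treewidth 4.
Bags: B1 = {1, 3, 4, 5, 8}  B2 = {1, 2, 3, 5, 8}  B3 = {1, 3, 5, 7, 8}  B4 = {1, 2, 5, 6, 8}  B5 = {1, 2, 5, 6, 9}  B6 = {1, 2, 5, 9, 10}
Tree: B1–B2, B1–B3, B2–B4, B4–B5, B5–B6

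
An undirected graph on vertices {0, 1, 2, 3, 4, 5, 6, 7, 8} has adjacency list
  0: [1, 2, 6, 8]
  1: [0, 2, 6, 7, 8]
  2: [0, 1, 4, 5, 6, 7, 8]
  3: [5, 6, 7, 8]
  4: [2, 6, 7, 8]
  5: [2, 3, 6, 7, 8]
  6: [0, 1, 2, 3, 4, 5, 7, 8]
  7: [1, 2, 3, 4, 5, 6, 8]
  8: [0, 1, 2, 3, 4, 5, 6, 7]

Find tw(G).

A width-4 tree decomposition is:
Bags: B1 = {2, 5, 6, 7, 8}  B2 = {1, 2, 6, 7, 8}  B3 = {2, 4, 6, 7, 8}  B4 = {3, 5, 6, 7, 8}  B5 = {0, 1, 2, 6, 8}
Tree: B1–B2, B2–B3, B1–B4, B2–B5
The largest bag has 5 vertices, giving width 4; this decomposition certifies tw(G) ≤ 4. On the other hand G contains the 5-clique {0, 1, 2, 6, 8}. A clique must lie in a single bag of any decomposition, so no decomposition can have width below 4. Therefore the treewidth is 4.

4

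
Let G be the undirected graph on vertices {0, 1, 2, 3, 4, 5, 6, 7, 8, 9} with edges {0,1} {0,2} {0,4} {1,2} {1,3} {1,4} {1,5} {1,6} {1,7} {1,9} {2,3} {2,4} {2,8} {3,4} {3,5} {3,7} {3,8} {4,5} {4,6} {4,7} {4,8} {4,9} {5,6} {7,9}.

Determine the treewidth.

3

A width-3 tree decomposition is:
Bags: B1 = {1, 3, 4, 7}  B2 = {1, 3, 4, 5}  B3 = {1, 4, 5, 6}  B4 = {1, 2, 3, 4}  B5 = {2, 3, 4, 8}  B6 = {1, 4, 7, 9}  B7 = {0, 1, 2, 4}
Tree: B1–B2, B2–B3, B1–B4, B4–B5, B1–B6, B4–B7
Every bag has size at most 4, so the width is 4 − 1 = 3 and tw(G) ≤ 3. For the lower bound, the 4 vertices {2, 3, 4, 8} are pairwise adjacent, and any tree decomposition puts a clique entirely inside one bag — forcing width ≥ 3. Hence tw(G) = 3 exactly.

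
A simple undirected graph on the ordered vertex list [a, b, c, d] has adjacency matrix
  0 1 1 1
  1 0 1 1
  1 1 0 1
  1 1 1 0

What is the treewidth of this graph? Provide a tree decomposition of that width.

Treewidth 3.
One optimal decomposition is:
Bags: B1 = {a, b, c, d}
Tree: (single bag)

A single bag containing all 4 vertices is trivially a valid decomposition of width 3. For the lower bound, the 4 vertices {a, b, c, d} are pairwise adjacent, and any tree decomposition puts a clique entirely inside one bag — forcing width ≥ 3. Hence tw(G) = 3 exactly.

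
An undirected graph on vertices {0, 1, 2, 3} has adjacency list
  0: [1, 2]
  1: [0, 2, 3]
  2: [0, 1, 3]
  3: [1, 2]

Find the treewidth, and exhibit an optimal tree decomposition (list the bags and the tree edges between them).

Treewidth 2.
One such decomposition:
Bags: B1 = {0, 1, 2}  B2 = {1, 2, 3}
Tree: B1–B2

The largest bag has 3 vertices, giving width 2; this decomposition certifies tw(G) ≤ 2. Conversely, {0, 1, 2} is a clique of size 3, and the vertices of any clique must share a bag in every tree decomposition; so some bag has ≥ 3 vertices and tw(G) ≥ 2. The upper and lower bounds meet at 2, so that is the treewidth.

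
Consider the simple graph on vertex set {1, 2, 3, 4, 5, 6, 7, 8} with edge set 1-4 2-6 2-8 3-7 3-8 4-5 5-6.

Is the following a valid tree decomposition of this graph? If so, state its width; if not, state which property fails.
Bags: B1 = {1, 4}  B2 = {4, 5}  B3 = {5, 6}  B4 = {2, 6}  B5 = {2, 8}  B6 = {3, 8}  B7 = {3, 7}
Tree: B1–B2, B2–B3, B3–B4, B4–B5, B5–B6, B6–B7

Yes; width 1.

Every vertex of G appears in some bag (union = {1, 2, 3, 4, 5, 6, 7, 8}); every edge is covered by a bag; and for each vertex v the set of bags containing v is connected in the bag tree. The decomposition is therefore valid. The largest bag has 2 vertices, so the width is 1.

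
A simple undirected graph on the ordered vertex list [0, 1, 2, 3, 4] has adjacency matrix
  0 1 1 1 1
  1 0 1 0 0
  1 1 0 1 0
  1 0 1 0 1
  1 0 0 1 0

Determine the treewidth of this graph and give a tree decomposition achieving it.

The largest bag has 3 vertices, giving width 2; this decomposition certifies tw(G) ≤ 2. For the lower bound, the 3 vertices {0, 1, 2} are pairwise adjacent, and any tree decomposition puts a clique entirely inside one bag — forcing width ≥ 2. Combining the bounds, tw(G) = 2.

Treewidth 2.
Bags: B1 = {0, 2, 3}  B2 = {0, 1, 2}  B3 = {0, 3, 4}
Tree: B1–B2, B1–B3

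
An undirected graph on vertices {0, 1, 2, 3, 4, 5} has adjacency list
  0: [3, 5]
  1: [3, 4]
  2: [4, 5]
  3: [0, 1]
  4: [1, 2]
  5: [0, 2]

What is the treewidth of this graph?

2

A width-2 tree decomposition is:
Bags: B1 = {1, 2, 4}  B2 = {1, 2, 5}  B3 = {0, 1, 5}  B4 = {0, 1, 3}
Tree: B1–B2, B2–B3, B3–B4
The largest bag has 3 vertices, giving width 2; this decomposition certifies tw(G) ≤ 2. The edges 1–4–2–5–0–3–1 form a cycle, so G is not a tree and its treewidth is at least 2. Therefore the treewidth is 2.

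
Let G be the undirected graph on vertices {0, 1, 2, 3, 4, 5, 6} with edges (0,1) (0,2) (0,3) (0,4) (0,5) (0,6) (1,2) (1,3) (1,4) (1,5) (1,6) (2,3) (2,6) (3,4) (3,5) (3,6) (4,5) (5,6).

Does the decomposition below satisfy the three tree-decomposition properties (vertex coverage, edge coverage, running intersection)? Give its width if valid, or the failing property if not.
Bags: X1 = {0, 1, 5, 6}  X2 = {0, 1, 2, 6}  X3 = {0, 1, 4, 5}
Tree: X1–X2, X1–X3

No — vertex 3 appears in no bag.

A tree decomposition must satisfy three properties: every vertex lies in some bag; for every edge, both endpoints lie together in some bag; and for every vertex, the bags containing it form a connected subtree. Here vertex 3 appears in no bag, so the decomposition is invalid.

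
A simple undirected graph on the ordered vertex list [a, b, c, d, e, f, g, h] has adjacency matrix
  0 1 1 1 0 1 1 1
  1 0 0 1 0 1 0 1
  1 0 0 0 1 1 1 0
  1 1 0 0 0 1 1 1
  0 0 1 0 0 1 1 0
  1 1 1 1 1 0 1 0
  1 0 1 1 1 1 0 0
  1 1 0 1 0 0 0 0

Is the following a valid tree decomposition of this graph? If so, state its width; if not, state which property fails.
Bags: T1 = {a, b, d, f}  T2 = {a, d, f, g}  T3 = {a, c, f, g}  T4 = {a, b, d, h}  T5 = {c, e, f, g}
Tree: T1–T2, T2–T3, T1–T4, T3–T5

Checking the three conditions: (i) the bags cover all of {a, b, c, d, e, f, g, h}; (ii) for each edge, some bag contains both endpoints; (iii) the bags containing any fixed vertex form a subtree. All hold, so the decomposition is valid with width 4 − 1 = 3.

Yes; width 3.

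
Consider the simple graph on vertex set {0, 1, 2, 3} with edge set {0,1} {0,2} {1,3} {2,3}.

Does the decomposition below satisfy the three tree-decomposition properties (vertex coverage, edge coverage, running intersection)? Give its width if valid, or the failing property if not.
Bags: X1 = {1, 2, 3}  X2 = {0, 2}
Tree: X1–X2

A tree decomposition must satisfy three properties: every vertex lies in some bag; for every edge, both endpoints lie together in some bag; and for every vertex, the bags containing it form a connected subtree. Here edge (1,0) lies in no bag, so the decomposition is invalid.

No — edge (1,0) lies in no bag.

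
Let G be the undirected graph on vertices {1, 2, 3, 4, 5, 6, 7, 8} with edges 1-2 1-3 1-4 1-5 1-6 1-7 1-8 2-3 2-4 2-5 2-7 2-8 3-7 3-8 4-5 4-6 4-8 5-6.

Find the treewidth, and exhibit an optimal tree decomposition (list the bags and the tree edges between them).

The largest bag has 4 vertices, giving width 3; this decomposition certifies tw(G) ≤ 3. For the lower bound, the 4 vertices {1, 2, 3, 8} are pairwise adjacent, and any tree decomposition puts a clique entirely inside one bag — forcing width ≥ 3. The upper and lower bounds meet at 3, so that is the treewidth.

Treewidth 3.
One optimal decomposition is:
Bags: B1 = {1, 2, 4, 5}  B2 = {1, 2, 4, 8}  B3 = {1, 2, 3, 8}  B4 = {1, 4, 5, 6}  B5 = {1, 2, 3, 7}
Tree: B1–B2, B2–B3, B1–B4, B3–B5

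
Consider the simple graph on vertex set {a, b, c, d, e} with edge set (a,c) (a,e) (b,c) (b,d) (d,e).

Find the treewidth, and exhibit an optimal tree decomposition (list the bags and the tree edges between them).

Each bag holds 3 vertices, so the decomposition has width 2, which upper-bounds the treewidth. Since e–d–b–c–a–e is a cycle in G, G is not acyclic. Forests are exactly the graphs of treewidth ≤ 1, so tw(G) ≥ 2. The upper and lower bounds meet at 2, so that is the treewidth.

Treewidth 2.
Bags: B1 = {b, d, e}  B2 = {b, c, e}  B3 = {a, c, e}
Tree: B1–B2, B2–B3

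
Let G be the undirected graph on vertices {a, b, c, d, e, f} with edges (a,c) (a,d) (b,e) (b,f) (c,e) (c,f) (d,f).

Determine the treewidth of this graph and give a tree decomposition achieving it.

Treewidth 2.
One optimal decomposition is:
Bags: B1 = {a, d, f}  B2 = {a, c, f}  B3 = {b, c, f}  B4 = {b, c, e}
Tree: B1–B2, B2–B3, B3–B4

Every bag has size at most 3, so the width is 3 − 1 = 2 and tw(G) ≤ 2. Since d–a–c–f–d is a cycle in G, G is not acyclic. Forests are exactly the graphs of treewidth ≤ 1, so tw(G) ≥ 2. Therefore the treewidth is 2.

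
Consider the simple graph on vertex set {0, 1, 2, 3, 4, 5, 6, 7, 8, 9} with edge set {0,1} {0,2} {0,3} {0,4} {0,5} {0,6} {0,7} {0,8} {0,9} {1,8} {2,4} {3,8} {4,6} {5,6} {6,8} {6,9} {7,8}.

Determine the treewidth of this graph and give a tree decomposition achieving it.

Treewidth 2.
One such decomposition:
Bags: B1 = {0, 4, 6}  B2 = {0, 5, 6}  B3 = {0, 6, 8}  B4 = {0, 2, 4}  B5 = {0, 3, 8}  B6 = {0, 6, 9}  B7 = {0, 7, 8}  B8 = {0, 1, 8}
Tree: B1–B2, B2–B3, B1–B4, B3–B5, B1–B6, B5–B7, B3–B8

Each bag holds 3 vertices, so the decomposition has width 2, which upper-bounds the treewidth. For the lower bound, the 3 vertices {0, 1, 8} are pairwise adjacent, and any tree decomposition puts a clique entirely inside one bag — forcing width ≥ 2. Hence tw(G) = 2 exactly.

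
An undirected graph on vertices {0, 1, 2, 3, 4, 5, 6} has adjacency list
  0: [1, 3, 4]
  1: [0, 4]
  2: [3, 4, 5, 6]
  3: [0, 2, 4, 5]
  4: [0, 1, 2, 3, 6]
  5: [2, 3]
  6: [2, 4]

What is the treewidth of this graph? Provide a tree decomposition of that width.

Treewidth 2.
One such decomposition:
Bags: B1 = {2, 4, 6}  B2 = {2, 3, 4}  B3 = {0, 3, 4}  B4 = {2, 3, 5}  B5 = {0, 1, 4}
Tree: B1–B2, B2–B3, B2–B4, B3–B5

Every bag has size at most 3, so the width is 3 − 1 = 2 and tw(G) ≤ 2. Conversely, {0, 1, 4} is a clique of size 3, and the vertices of any clique must share a bag in every tree decomposition; so some bag has ≥ 3 vertices and tw(G) ≥ 2. Hence tw(G) = 2 exactly.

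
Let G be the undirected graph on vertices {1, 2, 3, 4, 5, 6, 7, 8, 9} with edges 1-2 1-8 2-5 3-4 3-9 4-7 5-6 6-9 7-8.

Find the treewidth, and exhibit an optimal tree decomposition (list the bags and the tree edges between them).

Treewidth 2.
One such decomposition:
Bags: B1 = {3, 4, 7}  B2 = {3, 7, 8}  B3 = {1, 3, 8}  B4 = {1, 2, 3}  B5 = {2, 3, 5}  B6 = {3, 5, 6}  B7 = {3, 6, 9}
Tree: B1–B2, B2–B3, B3–B4, B4–B5, B5–B6, B6–B7

Each bag holds 3 vertices, so the decomposition has width 2, which upper-bounds the treewidth. For the lower bound, G contains the cycle 3–4–7–8–1–2–5–6–9–3, so G is not a forest; only forests have treewidth ≤ 1, hence tw(G) ≥ 2. Hence tw(G) = 2 exactly.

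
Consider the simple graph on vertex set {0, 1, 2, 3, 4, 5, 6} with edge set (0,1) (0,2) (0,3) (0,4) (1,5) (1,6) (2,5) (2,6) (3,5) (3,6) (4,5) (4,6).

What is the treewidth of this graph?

A width-3 tree decomposition is:
Bags: B1 = {0, 2, 5, 6}  B2 = {0, 3, 5, 6}  B3 = {0, 4, 5, 6}  B4 = {0, 1, 5, 6}
Tree: B1–B2, B2–B3, B3–B4
The largest bag has 4 vertices, giving width 3; this decomposition certifies tw(G) ≤ 3. For the lower bound: the 4 vertex sets {0,2}, {3,6}, {5}, {4} are disjoint, each induces a connected subgraph, and every pair is joined by at least one edge of G. Contracting each set to a single vertex therefore yields K_{4} as a minor, and since treewidth is minor-monotone, tw(G) ≥ tw(K_{4}) = 3. Combining the bounds, tw(G) = 3.

3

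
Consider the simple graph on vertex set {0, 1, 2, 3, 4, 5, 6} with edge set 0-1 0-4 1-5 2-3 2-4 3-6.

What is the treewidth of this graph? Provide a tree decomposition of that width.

Each bag holds 2 vertices, so the decomposition has width 1, which upper-bounds the treewidth. Any graph with an edge has treewidth ≥ 1, and G has the edge 5–1. Combining the bounds, tw(G) = 1.

Treewidth 1.
One optimal decomposition is:
Bags: B1 = {1, 5}  B2 = {0, 1}  B3 = {0, 4}  B4 = {2, 4}  B5 = {2, 3}  B6 = {3, 6}
Tree: B1–B2, B2–B3, B3–B4, B4–B5, B5–B6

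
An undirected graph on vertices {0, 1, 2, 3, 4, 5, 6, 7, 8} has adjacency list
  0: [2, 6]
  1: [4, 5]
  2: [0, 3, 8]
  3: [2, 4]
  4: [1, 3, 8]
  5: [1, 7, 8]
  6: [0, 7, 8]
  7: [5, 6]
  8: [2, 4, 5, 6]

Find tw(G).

A width-3 tree decomposition is:
Bags: B1 = {0, 2, 3, 6}  B2 = {2, 3, 6, 8}  B3 = {3, 4, 6, 8}  B4 = {4, 6, 7, 8}  B5 = {4, 5, 7, 8}  B6 = {1, 4, 5, 7}
Tree: B1–B2, B2–B3, B3–B4, B4–B5, B5–B6
Each bag holds 4 vertices, so the decomposition has width 3, which upper-bounds the treewidth. For the lower bound: the 4 vertex sets {0,2,3}, {6}, {8}, {1,4,5,7} are disjoint, each induces a connected subgraph, and every pair is joined by at least one edge of G. Contracting each set to a single vertex therefore yields K_{4} as a minor, and since treewidth is minor-monotone, tw(G) ≥ tw(K_{4}) = 3. Hence tw(G) = 3 exactly.

3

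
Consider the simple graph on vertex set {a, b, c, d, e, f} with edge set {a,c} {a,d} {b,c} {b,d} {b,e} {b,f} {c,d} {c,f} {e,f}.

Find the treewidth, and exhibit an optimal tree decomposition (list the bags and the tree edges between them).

Treewidth 2.
One optimal decomposition is:
Bags: B1 = {b, c, d}  B2 = {b, c, f}  B3 = {a, c, d}  B4 = {b, e, f}
Tree: B1–B2, B1–B3, B2–B4

The largest bag has 3 vertices, giving width 2; this decomposition certifies tw(G) ≤ 2. Conversely, {b, e, f} is a clique of size 3, and the vertices of any clique must share a bag in every tree decomposition; so some bag has ≥ 3 vertices and tw(G) ≥ 2. Hence tw(G) = 2 exactly.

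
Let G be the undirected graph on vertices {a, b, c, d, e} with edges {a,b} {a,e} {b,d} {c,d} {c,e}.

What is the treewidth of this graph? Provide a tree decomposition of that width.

Treewidth 2.
One optimal decomposition is:
Bags: B1 = {a, c, e}  B2 = {a, b, c}  B3 = {b, c, d}
Tree: B1–B2, B2–B3

Each bag holds 3 vertices, so the decomposition has width 2, which upper-bounds the treewidth. The edges c–e–a–b–d–c form a cycle, so G is not a tree and its treewidth is at least 2. Therefore the treewidth is 2.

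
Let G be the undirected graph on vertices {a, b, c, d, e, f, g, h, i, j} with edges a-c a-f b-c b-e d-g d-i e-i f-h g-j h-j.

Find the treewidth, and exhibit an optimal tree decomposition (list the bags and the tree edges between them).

Each bag holds 3 vertices, so the decomposition has width 2, which upper-bounds the treewidth. Since a–c–b–e–i–d–g–j–h–f–a is a cycle in G, G is not acyclic. Forests are exactly the graphs of treewidth ≤ 1, so tw(G) ≥ 2. Therefore the treewidth is 2.

Treewidth 2.
One such decomposition:
Bags: B1 = {a, b, c}  B2 = {a, b, e}  B3 = {a, e, i}  B4 = {a, d, i}  B5 = {a, d, g}  B6 = {a, g, j}  B7 = {a, h, j}  B8 = {a, f, h}
Tree: B1–B2, B2–B3, B3–B4, B4–B5, B5–B6, B6–B7, B7–B8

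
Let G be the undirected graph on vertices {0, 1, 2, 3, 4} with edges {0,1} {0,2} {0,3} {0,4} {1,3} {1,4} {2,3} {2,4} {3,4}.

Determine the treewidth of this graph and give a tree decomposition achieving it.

Treewidth 3.
One optimal decomposition is:
Bags: B1 = {0, 1, 3, 4}  B2 = {0, 2, 3, 4}
Tree: B1–B2

The largest bag has 4 vertices, giving width 3; this decomposition certifies tw(G) ≤ 3. Conversely, {0, 1, 3, 4} is a clique of size 4, and the vertices of any clique must share a bag in every tree decomposition; so some bag has ≥ 4 vertices and tw(G) ≥ 3. Therefore the treewidth is 3.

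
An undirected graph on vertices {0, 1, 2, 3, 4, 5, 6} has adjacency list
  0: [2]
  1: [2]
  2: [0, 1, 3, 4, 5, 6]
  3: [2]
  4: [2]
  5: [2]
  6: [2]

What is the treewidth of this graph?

1

A width-1 tree decomposition is:
Bags: B1 = {0, 2}  B2 = {1, 2}  B3 = {2, 5}  B4 = {2, 4}  B5 = {2, 3}  B6 = {2, 6}
Tree: B1–B2, B1–B3, B3–B4, B2–B5, B1–B6
Every bag has size at most 2, so the width is 2 − 1 = 1 and tw(G) ≤ 1. Any graph with an edge has treewidth ≥ 1, and G has the edge 2–0. Hence tw(G) = 1 exactly.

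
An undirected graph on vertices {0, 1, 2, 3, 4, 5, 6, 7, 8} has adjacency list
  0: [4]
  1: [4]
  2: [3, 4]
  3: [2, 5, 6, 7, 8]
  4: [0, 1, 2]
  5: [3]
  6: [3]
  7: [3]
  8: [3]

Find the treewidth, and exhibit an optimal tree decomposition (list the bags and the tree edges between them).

Treewidth 1.
Bags: B1 = {2, 4}  B2 = {2, 3}  B3 = {3, 6}  B4 = {0, 4}  B5 = {3, 8}  B6 = {1, 4}  B7 = {3, 7}  B8 = {3, 5}
Tree: B1–B2, B2–B3, B1–B4, B2–B5, B4–B6, B2–B7, B7–B8

Every bag has size at most 2, so the width is 2 − 1 = 1 and tw(G) ≤ 1. Any graph with an edge has treewidth ≥ 1, and G has the edge 2–4. Combining the bounds, tw(G) = 1.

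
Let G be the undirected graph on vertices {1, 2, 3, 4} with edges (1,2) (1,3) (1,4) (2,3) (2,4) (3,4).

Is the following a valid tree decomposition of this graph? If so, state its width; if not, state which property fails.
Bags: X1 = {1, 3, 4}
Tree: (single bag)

A tree decomposition must satisfy three properties: every vertex lies in some bag; for every edge, both endpoints lie together in some bag; and for every vertex, the bags containing it form a connected subtree. Here vertex 2 appears in no bag, so the decomposition is invalid.

No — vertex 2 appears in no bag.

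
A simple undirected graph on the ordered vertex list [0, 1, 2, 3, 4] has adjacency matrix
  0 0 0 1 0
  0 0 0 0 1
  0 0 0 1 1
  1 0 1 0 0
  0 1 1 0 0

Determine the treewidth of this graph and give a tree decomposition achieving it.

Each bag holds 2 vertices, so the decomposition has width 1, which upper-bounds the treewidth. G has an edge, so its treewidth is at least 1. The upper and lower bounds meet at 1, so that is the treewidth.

Treewidth 1.
One such decomposition:
Bags: B1 = {2, 4}  B2 = {2, 3}  B3 = {0, 3}  B4 = {1, 4}
Tree: B1–B2, B2–B3, B1–B4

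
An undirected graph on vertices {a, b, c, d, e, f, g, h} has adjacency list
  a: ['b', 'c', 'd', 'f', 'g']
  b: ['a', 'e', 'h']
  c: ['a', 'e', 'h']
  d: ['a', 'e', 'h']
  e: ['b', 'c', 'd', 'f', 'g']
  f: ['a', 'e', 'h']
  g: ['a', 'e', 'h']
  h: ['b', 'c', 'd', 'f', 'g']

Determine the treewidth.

3

A width-3 tree decomposition is:
Bags: B1 = {a, b, e, h}  B2 = {a, d, e, h}  B3 = {a, e, g, h}  B4 = {a, c, e, h}  B5 = {a, e, f, h}
Tree: B1–B2, B2–B3, B3–B4, B4–B5
The largest bag has 4 vertices, giving width 3; this decomposition certifies tw(G) ≤ 3. For the lower bound: the 4 vertex sets {b,h}, {a,d}, {e}, {g} are disjoint, each induces a connected subgraph, and every pair is joined by at least one edge of G. Contracting each set to a single vertex therefore yields K_{4} as a minor, and since treewidth is minor-monotone, tw(G) ≥ tw(K_{4}) = 3. Combining the bounds, tw(G) = 3.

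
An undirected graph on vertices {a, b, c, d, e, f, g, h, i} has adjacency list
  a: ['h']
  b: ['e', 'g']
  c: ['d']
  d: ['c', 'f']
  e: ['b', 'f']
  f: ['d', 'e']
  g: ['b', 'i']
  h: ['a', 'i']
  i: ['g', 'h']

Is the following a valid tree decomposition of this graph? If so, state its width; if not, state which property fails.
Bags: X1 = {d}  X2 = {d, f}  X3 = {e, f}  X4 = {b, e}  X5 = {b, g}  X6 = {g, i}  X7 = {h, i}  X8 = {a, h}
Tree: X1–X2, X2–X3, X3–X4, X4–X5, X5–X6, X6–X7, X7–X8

A tree decomposition must satisfy three properties: every vertex lies in some bag; for every edge, both endpoints lie together in some bag; and for every vertex, the bags containing it form a connected subtree. Here vertex c appears in no bag, so the decomposition is invalid.

No — vertex c appears in no bag.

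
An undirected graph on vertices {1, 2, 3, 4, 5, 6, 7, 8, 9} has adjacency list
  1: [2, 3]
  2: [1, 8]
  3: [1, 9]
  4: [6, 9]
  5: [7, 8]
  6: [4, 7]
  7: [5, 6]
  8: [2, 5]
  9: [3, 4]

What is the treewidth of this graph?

A width-2 tree decomposition is:
Bags: B1 = {1, 2, 3}  B2 = {2, 3, 8}  B3 = {3, 5, 8}  B4 = {3, 5, 7}  B5 = {3, 6, 7}  B6 = {3, 4, 6}  B7 = {3, 4, 9}
Tree: B1–B2, B2–B3, B3–B4, B4–B5, B5–B6, B6–B7
Each bag holds 3 vertices, so the decomposition has width 2, which upper-bounds the treewidth. The edges 3–1–2–8–5–7–6–4–9–3 form a cycle, so G is not a tree and its treewidth is at least 2. Therefore the treewidth is 2.

2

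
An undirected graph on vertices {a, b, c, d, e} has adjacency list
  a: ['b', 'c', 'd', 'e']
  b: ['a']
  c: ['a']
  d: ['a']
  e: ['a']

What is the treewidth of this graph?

A width-1 tree decomposition is:
Bags: B1 = {a, c}  B2 = {a, e}  B3 = {a, d}  B4 = {a, b}
Tree: B1–B2, B2–B3, B3–B4
Each bag holds 2 vertices, so the decomposition has width 1, which upper-bounds the treewidth. Since G has at least one edge (e.g. a–c), it is not an edgeless graph, so tw(G) ≥ 1. Combining the bounds, tw(G) = 1.

1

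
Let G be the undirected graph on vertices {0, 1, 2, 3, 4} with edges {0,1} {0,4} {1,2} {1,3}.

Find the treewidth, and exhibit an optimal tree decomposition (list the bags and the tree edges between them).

Treewidth 1.
One optimal decomposition is:
Bags: B1 = {0, 1}  B2 = {1, 2}  B3 = {0, 4}  B4 = {1, 3}
Tree: B1–B2, B1–B3, B2–B4

Every bag has size at most 2, so the width is 2 − 1 = 1 and tw(G) ≤ 1. G has an edge, so its treewidth is at least 1. The upper and lower bounds meet at 1, so that is the treewidth.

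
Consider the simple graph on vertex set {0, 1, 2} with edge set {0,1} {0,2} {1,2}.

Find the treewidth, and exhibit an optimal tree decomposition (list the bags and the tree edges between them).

A single bag containing all 3 vertices is trivially a valid decomposition of width 2. Conversely, {0, 1, 2} is a clique of size 3, and the vertices of any clique must share a bag in every tree decomposition; so some bag has ≥ 3 vertices and tw(G) ≥ 2. Hence tw(G) = 2 exactly.

Treewidth 2.
One optimal decomposition is:
Bags: B1 = {0, 1, 2}
Tree: (single bag)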